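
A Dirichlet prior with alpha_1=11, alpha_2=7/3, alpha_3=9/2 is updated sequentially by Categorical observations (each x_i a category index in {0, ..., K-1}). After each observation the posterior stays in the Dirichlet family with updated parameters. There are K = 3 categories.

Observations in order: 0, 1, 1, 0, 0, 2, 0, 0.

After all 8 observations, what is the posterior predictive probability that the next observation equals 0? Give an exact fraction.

96/155

obs 1: x=0 → posterior Dirichlet(12, 7/3, 9/2)
obs 2: x=1 → posterior Dirichlet(12, 10/3, 9/2)
obs 3: x=1 → posterior Dirichlet(12, 13/3, 9/2)
obs 4: x=0 → posterior Dirichlet(13, 13/3, 9/2)
obs 5: x=0 → posterior Dirichlet(14, 13/3, 9/2)
obs 6: x=2 → posterior Dirichlet(14, 13/3, 11/2)
obs 7: x=0 → posterior Dirichlet(15, 13/3, 11/2)
obs 8: x=0 → posterior Dirichlet(16, 13/3, 11/2)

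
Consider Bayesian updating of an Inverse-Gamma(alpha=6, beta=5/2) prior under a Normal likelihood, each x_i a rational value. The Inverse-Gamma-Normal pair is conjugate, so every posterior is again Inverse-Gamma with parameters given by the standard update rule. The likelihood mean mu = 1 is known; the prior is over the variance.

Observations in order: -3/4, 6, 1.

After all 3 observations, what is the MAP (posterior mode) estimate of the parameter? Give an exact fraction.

529/272

obs 1: x=-3/4 → posterior Inverse-Gamma(13/2, 129/32)
obs 2: x=6 → posterior Inverse-Gamma(7, 529/32)
obs 3: x=1 → posterior Inverse-Gamma(15/2, 529/32)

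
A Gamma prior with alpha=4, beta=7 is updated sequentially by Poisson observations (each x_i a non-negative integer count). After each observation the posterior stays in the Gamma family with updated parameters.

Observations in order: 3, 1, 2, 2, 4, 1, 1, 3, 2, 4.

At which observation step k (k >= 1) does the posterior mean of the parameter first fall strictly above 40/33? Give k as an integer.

obs 1: x=3 → posterior Gamma(7, 8)
obs 2: x=1 → posterior Gamma(8, 9)
obs 3: x=2 → posterior Gamma(10, 10)
obs 4: x=2 → posterior Gamma(12, 11)
obs 5: x=4 → posterior Gamma(16, 12)
obs 6: x=1 → posterior Gamma(17, 13)
obs 7: x=1 → posterior Gamma(18, 14)
obs 8: x=3 → posterior Gamma(21, 15)
obs 9: x=2 → posterior Gamma(23, 16)
obs 10: x=4 → posterior Gamma(27, 17)

k = 5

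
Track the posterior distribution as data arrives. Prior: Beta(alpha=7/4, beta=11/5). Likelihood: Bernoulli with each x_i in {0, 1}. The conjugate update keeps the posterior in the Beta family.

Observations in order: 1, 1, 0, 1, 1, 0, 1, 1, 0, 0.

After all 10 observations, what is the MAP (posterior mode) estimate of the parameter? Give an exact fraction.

135/239

obs 1: x=1 → posterior Beta(11/4, 11/5)
obs 2: x=1 → posterior Beta(15/4, 11/5)
obs 3: x=0 → posterior Beta(15/4, 16/5)
obs 4: x=1 → posterior Beta(19/4, 16/5)
obs 5: x=1 → posterior Beta(23/4, 16/5)
obs 6: x=0 → posterior Beta(23/4, 21/5)
obs 7: x=1 → posterior Beta(27/4, 21/5)
obs 8: x=1 → posterior Beta(31/4, 21/5)
obs 9: x=0 → posterior Beta(31/4, 26/5)
obs 10: x=0 → posterior Beta(31/4, 31/5)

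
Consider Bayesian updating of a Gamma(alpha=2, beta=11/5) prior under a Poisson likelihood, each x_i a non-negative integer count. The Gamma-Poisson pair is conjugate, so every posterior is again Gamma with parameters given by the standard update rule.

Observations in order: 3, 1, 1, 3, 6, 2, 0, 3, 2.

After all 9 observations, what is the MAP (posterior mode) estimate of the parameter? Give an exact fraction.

obs 1: x=3 → posterior Gamma(5, 16/5)
obs 2: x=1 → posterior Gamma(6, 21/5)
obs 3: x=1 → posterior Gamma(7, 26/5)
obs 4: x=3 → posterior Gamma(10, 31/5)
obs 5: x=6 → posterior Gamma(16, 36/5)
obs 6: x=2 → posterior Gamma(18, 41/5)
obs 7: x=0 → posterior Gamma(18, 46/5)
obs 8: x=3 → posterior Gamma(21, 51/5)
obs 9: x=2 → posterior Gamma(23, 56/5)

55/28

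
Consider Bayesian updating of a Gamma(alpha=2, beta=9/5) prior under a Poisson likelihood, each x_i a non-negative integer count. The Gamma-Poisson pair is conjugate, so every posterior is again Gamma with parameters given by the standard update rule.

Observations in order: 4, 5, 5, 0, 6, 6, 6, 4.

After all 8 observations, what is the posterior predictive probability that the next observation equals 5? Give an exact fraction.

obs 1: x=4 → posterior Gamma(6, 14/5)
obs 2: x=5 → posterior Gamma(11, 19/5)
obs 3: x=5 → posterior Gamma(16, 24/5)
obs 4: x=0 → posterior Gamma(16, 29/5)
obs 5: x=6 → posterior Gamma(22, 34/5)
obs 6: x=6 → posterior Gamma(28, 39/5)
obs 7: x=6 → posterior Gamma(34, 44/5)
obs 8: x=4 → posterior Gamma(38, 49/5)

3740071568442795239142957599180137168198463700218653171443977643904028125/25926890073697681591837751050824042513447667941679525772525473581049577472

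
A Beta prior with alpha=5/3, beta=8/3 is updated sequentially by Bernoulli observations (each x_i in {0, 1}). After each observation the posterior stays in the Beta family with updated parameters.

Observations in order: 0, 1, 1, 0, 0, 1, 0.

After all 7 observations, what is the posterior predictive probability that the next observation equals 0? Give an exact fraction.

10/17

obs 1: x=0 → posterior Beta(5/3, 11/3)
obs 2: x=1 → posterior Beta(8/3, 11/3)
obs 3: x=1 → posterior Beta(11/3, 11/3)
obs 4: x=0 → posterior Beta(11/3, 14/3)
obs 5: x=0 → posterior Beta(11/3, 17/3)
obs 6: x=1 → posterior Beta(14/3, 17/3)
obs 7: x=0 → posterior Beta(14/3, 20/3)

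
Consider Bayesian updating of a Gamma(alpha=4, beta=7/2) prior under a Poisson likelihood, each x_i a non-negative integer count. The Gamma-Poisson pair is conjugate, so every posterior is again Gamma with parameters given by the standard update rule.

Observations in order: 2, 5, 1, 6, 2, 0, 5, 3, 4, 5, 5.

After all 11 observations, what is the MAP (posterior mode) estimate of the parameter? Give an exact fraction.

82/29

obs 1: x=2 → posterior Gamma(6, 9/2)
obs 2: x=5 → posterior Gamma(11, 11/2)
obs 3: x=1 → posterior Gamma(12, 13/2)
obs 4: x=6 → posterior Gamma(18, 15/2)
obs 5: x=2 → posterior Gamma(20, 17/2)
obs 6: x=0 → posterior Gamma(20, 19/2)
obs 7: x=5 → posterior Gamma(25, 21/2)
obs 8: x=3 → posterior Gamma(28, 23/2)
obs 9: x=4 → posterior Gamma(32, 25/2)
obs 10: x=5 → posterior Gamma(37, 27/2)
obs 11: x=5 → posterior Gamma(42, 29/2)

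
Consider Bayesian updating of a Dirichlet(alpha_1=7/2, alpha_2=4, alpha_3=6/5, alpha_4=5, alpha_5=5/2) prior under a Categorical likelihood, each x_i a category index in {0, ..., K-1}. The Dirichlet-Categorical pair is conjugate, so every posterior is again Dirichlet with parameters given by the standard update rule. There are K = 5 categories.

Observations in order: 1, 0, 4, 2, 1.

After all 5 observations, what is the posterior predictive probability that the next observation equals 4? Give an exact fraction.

35/212

obs 1: x=1 → posterior Dirichlet(7/2, 5, 6/5, 5, 5/2)
obs 2: x=0 → posterior Dirichlet(9/2, 5, 6/5, 5, 5/2)
obs 3: x=4 → posterior Dirichlet(9/2, 5, 6/5, 5, 7/2)
obs 4: x=2 → posterior Dirichlet(9/2, 5, 11/5, 5, 7/2)
obs 5: x=1 → posterior Dirichlet(9/2, 6, 11/5, 5, 7/2)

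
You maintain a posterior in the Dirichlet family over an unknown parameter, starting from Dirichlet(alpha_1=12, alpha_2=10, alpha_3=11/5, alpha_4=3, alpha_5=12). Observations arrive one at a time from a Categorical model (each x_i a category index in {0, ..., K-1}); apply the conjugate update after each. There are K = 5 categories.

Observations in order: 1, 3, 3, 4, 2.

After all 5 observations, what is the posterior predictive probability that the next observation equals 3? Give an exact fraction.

obs 1: x=1 → posterior Dirichlet(12, 11, 11/5, 3, 12)
obs 2: x=3 → posterior Dirichlet(12, 11, 11/5, 4, 12)
obs 3: x=3 → posterior Dirichlet(12, 11, 11/5, 5, 12)
obs 4: x=4 → posterior Dirichlet(12, 11, 11/5, 5, 13)
obs 5: x=2 → posterior Dirichlet(12, 11, 16/5, 5, 13)

25/221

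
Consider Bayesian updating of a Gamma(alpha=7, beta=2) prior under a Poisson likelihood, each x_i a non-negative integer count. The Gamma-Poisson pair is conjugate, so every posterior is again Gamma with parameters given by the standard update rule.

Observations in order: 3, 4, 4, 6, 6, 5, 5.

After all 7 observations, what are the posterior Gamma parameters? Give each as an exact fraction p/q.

alpha=40, beta=9

obs 1: x=3 → posterior Gamma(10, 3)
obs 2: x=4 → posterior Gamma(14, 4)
obs 3: x=4 → posterior Gamma(18, 5)
obs 4: x=6 → posterior Gamma(24, 6)
obs 5: x=6 → posterior Gamma(30, 7)
obs 6: x=5 → posterior Gamma(35, 8)
obs 7: x=5 → posterior Gamma(40, 9)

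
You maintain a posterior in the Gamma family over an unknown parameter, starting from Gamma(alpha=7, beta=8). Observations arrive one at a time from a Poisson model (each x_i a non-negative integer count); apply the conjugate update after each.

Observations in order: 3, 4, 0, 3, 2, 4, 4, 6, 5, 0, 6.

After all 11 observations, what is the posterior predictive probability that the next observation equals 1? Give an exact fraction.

obs 1: x=3 → posterior Gamma(10, 9)
obs 2: x=4 → posterior Gamma(14, 10)
obs 3: x=0 → posterior Gamma(14, 11)
obs 4: x=3 → posterior Gamma(17, 12)
obs 5: x=2 → posterior Gamma(19, 13)
obs 6: x=4 → posterior Gamma(23, 14)
obs 7: x=4 → posterior Gamma(27, 15)
obs 8: x=6 → posterior Gamma(33, 16)
obs 9: x=5 → posterior Gamma(38, 17)
obs 10: x=0 → posterior Gamma(38, 18)
obs 11: x=6 → posterior Gamma(44, 19)

2025588054045911026580295524860663877075831057012646840731/8796093022208000000000000000000000000000000000000000000000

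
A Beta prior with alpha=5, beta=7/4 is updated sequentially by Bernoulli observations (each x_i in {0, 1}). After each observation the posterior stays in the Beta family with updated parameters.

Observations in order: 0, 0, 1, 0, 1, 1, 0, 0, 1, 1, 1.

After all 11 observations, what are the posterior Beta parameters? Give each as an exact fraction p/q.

alpha=11, beta=27/4

obs 1: x=0 → posterior Beta(5, 11/4)
obs 2: x=0 → posterior Beta(5, 15/4)
obs 3: x=1 → posterior Beta(6, 15/4)
obs 4: x=0 → posterior Beta(6, 19/4)
obs 5: x=1 → posterior Beta(7, 19/4)
obs 6: x=1 → posterior Beta(8, 19/4)
obs 7: x=0 → posterior Beta(8, 23/4)
obs 8: x=0 → posterior Beta(8, 27/4)
obs 9: x=1 → posterior Beta(9, 27/4)
obs 10: x=1 → posterior Beta(10, 27/4)
obs 11: x=1 → posterior Beta(11, 27/4)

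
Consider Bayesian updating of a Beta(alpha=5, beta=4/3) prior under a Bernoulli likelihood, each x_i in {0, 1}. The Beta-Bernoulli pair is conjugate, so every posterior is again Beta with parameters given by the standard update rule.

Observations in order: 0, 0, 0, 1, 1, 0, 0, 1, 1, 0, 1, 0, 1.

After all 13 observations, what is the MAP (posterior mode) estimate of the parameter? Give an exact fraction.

15/26

obs 1: x=0 → posterior Beta(5, 7/3)
obs 2: x=0 → posterior Beta(5, 10/3)
obs 3: x=0 → posterior Beta(5, 13/3)
obs 4: x=1 → posterior Beta(6, 13/3)
obs 5: x=1 → posterior Beta(7, 13/3)
obs 6: x=0 → posterior Beta(7, 16/3)
obs 7: x=0 → posterior Beta(7, 19/3)
obs 8: x=1 → posterior Beta(8, 19/3)
obs 9: x=1 → posterior Beta(9, 19/3)
obs 10: x=0 → posterior Beta(9, 22/3)
obs 11: x=1 → posterior Beta(10, 22/3)
obs 12: x=0 → posterior Beta(10, 25/3)
obs 13: x=1 → posterior Beta(11, 25/3)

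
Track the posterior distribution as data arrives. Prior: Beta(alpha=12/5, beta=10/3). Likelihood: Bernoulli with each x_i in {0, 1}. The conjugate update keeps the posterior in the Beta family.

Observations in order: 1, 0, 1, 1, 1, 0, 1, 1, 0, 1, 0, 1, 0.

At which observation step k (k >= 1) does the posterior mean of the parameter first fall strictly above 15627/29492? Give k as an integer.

k = 4

obs 1: x=1 → posterior Beta(17/5, 10/3)
obs 2: x=0 → posterior Beta(17/5, 13/3)
obs 3: x=1 → posterior Beta(22/5, 13/3)
obs 4: x=1 → posterior Beta(27/5, 13/3)
obs 5: x=1 → posterior Beta(32/5, 13/3)
obs 6: x=0 → posterior Beta(32/5, 16/3)
obs 7: x=1 → posterior Beta(37/5, 16/3)
obs 8: x=1 → posterior Beta(42/5, 16/3)
obs 9: x=0 → posterior Beta(42/5, 19/3)
obs 10: x=1 → posterior Beta(47/5, 19/3)
obs 11: x=0 → posterior Beta(47/5, 22/3)
obs 12: x=1 → posterior Beta(52/5, 22/3)
obs 13: x=0 → posterior Beta(52/5, 25/3)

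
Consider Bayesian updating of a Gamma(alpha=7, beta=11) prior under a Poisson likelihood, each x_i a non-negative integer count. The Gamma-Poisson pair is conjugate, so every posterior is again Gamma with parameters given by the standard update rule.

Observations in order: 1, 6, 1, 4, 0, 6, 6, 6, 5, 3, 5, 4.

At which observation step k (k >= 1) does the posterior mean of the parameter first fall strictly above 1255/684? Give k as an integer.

obs 1: x=1 → posterior Gamma(8, 12)
obs 2: x=6 → posterior Gamma(14, 13)
obs 3: x=1 → posterior Gamma(15, 14)
obs 4: x=4 → posterior Gamma(19, 15)
obs 5: x=0 → posterior Gamma(19, 16)
obs 6: x=6 → posterior Gamma(25, 17)
obs 7: x=6 → posterior Gamma(31, 18)
obs 8: x=6 → posterior Gamma(37, 19)
obs 9: x=5 → posterior Gamma(42, 20)
obs 10: x=3 → posterior Gamma(45, 21)
obs 11: x=5 → posterior Gamma(50, 22)
obs 12: x=4 → posterior Gamma(54, 23)

k = 8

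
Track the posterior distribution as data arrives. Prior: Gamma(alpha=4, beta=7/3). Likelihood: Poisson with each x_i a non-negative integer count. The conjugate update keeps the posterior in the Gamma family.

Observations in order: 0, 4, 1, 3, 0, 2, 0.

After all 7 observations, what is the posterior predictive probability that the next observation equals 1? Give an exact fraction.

7646483032857586434048/23465261991844685929951

obs 1: x=0 → posterior Gamma(4, 10/3)
obs 2: x=4 → posterior Gamma(8, 13/3)
obs 3: x=1 → posterior Gamma(9, 16/3)
obs 4: x=3 → posterior Gamma(12, 19/3)
obs 5: x=0 → posterior Gamma(12, 22/3)
obs 6: x=2 → posterior Gamma(14, 25/3)
obs 7: x=0 → posterior Gamma(14, 28/3)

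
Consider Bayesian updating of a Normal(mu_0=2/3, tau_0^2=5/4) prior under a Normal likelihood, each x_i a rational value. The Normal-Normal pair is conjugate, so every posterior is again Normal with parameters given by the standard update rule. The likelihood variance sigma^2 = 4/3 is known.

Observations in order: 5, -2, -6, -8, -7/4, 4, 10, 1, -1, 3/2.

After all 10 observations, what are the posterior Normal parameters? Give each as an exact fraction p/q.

mu_0=623/1992, tau_0^2=10/83

obs 1: x=5 → posterior Normal(257/93, 20/31)
obs 2: x=-2 → posterior Normal(167/138, 10/23)
obs 3: x=-6 → posterior Normal(-103/183, 20/61)
obs 4: x=-8 → posterior Normal(-463/228, 5/19)
obs 5: x=-7/4 → posterior Normal(-2167/1092, 20/91)
obs 6: x=4 → posterior Normal(-1447/1272, 10/53)
obs 7: x=10 → posterior Normal(353/1452, 20/121)
obs 8: x=1 → posterior Normal(533/1632, 5/34)
obs 9: x=-1 → posterior Normal(353/1812, 20/151)
obs 10: x=3/2 → posterior Normal(623/1992, 10/83)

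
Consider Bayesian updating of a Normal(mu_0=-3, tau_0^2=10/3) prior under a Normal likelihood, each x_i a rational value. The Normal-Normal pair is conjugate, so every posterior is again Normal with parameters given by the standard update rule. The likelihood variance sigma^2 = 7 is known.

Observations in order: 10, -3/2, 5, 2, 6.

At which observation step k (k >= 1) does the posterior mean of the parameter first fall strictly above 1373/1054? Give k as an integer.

k = 3

obs 1: x=10 → posterior Normal(37/31, 70/31)
obs 2: x=-3/2 → posterior Normal(22/41, 70/41)
obs 3: x=5 → posterior Normal(24/17, 70/51)
obs 4: x=2 → posterior Normal(92/61, 70/61)
obs 5: x=6 → posterior Normal(152/71, 70/71)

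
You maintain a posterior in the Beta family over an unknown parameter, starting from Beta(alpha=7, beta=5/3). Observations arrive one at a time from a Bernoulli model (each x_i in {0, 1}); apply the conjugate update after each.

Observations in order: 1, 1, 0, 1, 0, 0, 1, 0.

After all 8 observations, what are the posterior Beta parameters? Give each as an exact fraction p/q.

obs 1: x=1 → posterior Beta(8, 5/3)
obs 2: x=1 → posterior Beta(9, 5/3)
obs 3: x=0 → posterior Beta(9, 8/3)
obs 4: x=1 → posterior Beta(10, 8/3)
obs 5: x=0 → posterior Beta(10, 11/3)
obs 6: x=0 → posterior Beta(10, 14/3)
obs 7: x=1 → posterior Beta(11, 14/3)
obs 8: x=0 → posterior Beta(11, 17/3)

alpha=11, beta=17/3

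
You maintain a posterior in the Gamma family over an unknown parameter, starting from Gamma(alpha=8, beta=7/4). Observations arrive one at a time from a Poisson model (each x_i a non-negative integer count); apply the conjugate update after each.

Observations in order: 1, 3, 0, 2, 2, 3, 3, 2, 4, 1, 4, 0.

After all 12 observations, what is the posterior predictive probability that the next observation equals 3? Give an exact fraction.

obs 1: x=1 → posterior Gamma(9, 11/4)
obs 2: x=3 → posterior Gamma(12, 15/4)
obs 3: x=0 → posterior Gamma(12, 19/4)
obs 4: x=2 → posterior Gamma(14, 23/4)
obs 5: x=2 → posterior Gamma(16, 27/4)
obs 6: x=3 → posterior Gamma(19, 31/4)
obs 7: x=3 → posterior Gamma(22, 35/4)
obs 8: x=2 → posterior Gamma(24, 39/4)
obs 9: x=4 → posterior Gamma(28, 43/4)
obs 10: x=1 → posterior Gamma(29, 47/4)
obs 11: x=4 → posterior Gamma(33, 51/4)
obs 12: x=0 → posterior Gamma(33, 55/4)

1132552591548604550084893183610165584050118923187255859375000000/5632126739027588519658984775872141857619309476789431335641625841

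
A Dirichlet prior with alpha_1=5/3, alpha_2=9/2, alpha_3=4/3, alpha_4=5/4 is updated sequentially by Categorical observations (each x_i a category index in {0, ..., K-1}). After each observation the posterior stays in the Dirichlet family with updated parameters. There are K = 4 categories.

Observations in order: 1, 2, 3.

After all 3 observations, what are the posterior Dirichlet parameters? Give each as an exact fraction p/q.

obs 1: x=1 → posterior Dirichlet(5/3, 11/2, 4/3, 5/4)
obs 2: x=2 → posterior Dirichlet(5/3, 11/2, 7/3, 5/4)
obs 3: x=3 → posterior Dirichlet(5/3, 11/2, 7/3, 9/4)

alpha_1=5/3, alpha_2=11/2, alpha_3=7/3, alpha_4=9/4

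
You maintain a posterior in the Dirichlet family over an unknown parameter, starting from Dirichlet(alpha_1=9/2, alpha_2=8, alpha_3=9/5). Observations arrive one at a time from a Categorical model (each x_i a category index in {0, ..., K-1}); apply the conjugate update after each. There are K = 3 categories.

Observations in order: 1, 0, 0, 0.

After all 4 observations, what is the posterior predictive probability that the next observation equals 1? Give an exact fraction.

30/61

obs 1: x=1 → posterior Dirichlet(9/2, 9, 9/5)
obs 2: x=0 → posterior Dirichlet(11/2, 9, 9/5)
obs 3: x=0 → posterior Dirichlet(13/2, 9, 9/5)
obs 4: x=0 → posterior Dirichlet(15/2, 9, 9/5)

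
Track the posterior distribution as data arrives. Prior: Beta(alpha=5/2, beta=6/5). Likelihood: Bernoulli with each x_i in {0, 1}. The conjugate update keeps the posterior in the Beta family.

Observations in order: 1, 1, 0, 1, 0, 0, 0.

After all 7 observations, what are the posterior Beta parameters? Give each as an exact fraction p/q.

alpha=11/2, beta=26/5

obs 1: x=1 → posterior Beta(7/2, 6/5)
obs 2: x=1 → posterior Beta(9/2, 6/5)
obs 3: x=0 → posterior Beta(9/2, 11/5)
obs 4: x=1 → posterior Beta(11/2, 11/5)
obs 5: x=0 → posterior Beta(11/2, 16/5)
obs 6: x=0 → posterior Beta(11/2, 21/5)
obs 7: x=0 → posterior Beta(11/2, 26/5)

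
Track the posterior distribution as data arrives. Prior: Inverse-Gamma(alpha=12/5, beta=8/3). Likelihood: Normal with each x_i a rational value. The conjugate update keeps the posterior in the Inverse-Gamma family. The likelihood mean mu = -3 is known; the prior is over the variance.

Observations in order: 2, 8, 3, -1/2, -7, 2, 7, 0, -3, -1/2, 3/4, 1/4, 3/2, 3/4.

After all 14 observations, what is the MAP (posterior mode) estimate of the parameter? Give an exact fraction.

98105/4992

obs 1: x=2 → posterior Inverse-Gamma(29/10, 91/6)
obs 2: x=8 → posterior Inverse-Gamma(17/5, 227/3)
obs 3: x=3 → posterior Inverse-Gamma(39/10, 281/3)
obs 4: x=-1/2 → posterior Inverse-Gamma(22/5, 2323/24)
obs 5: x=-7 → posterior Inverse-Gamma(49/10, 2515/24)
obs 6: x=2 → posterior Inverse-Gamma(27/5, 2815/24)
obs 7: x=7 → posterior Inverse-Gamma(59/10, 4015/24)
obs 8: x=0 → posterior Inverse-Gamma(32/5, 4123/24)
obs 9: x=-3 → posterior Inverse-Gamma(69/10, 4123/24)
obs 10: x=-1/2 → posterior Inverse-Gamma(37/5, 2099/12)
obs 11: x=3/4 → posterior Inverse-Gamma(79/10, 17467/96)
obs 12: x=1/4 → posterior Inverse-Gamma(42/5, 8987/48)
obs 13: x=3/2 → posterior Inverse-Gamma(89/10, 9473/48)
obs 14: x=3/4 → posterior Inverse-Gamma(47/5, 19621/96)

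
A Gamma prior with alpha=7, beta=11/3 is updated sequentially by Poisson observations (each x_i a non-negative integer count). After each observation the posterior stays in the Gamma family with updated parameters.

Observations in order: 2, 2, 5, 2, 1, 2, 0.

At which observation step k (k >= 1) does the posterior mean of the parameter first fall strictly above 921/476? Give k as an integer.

k = 2

obs 1: x=2 → posterior Gamma(9, 14/3)
obs 2: x=2 → posterior Gamma(11, 17/3)
obs 3: x=5 → posterior Gamma(16, 20/3)
obs 4: x=2 → posterior Gamma(18, 23/3)
obs 5: x=1 → posterior Gamma(19, 26/3)
obs 6: x=2 → posterior Gamma(21, 29/3)
obs 7: x=0 → posterior Gamma(21, 32/3)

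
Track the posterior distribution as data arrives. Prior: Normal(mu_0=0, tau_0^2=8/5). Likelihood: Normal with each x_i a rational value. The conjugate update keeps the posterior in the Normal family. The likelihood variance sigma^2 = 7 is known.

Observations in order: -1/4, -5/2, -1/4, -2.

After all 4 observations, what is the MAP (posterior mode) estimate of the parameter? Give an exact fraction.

obs 1: x=-1/4 → posterior Normal(-2/43, 56/43)
obs 2: x=-5/2 → posterior Normal(-22/51, 56/51)
obs 3: x=-1/4 → posterior Normal(-24/59, 56/59)
obs 4: x=-2 → posterior Normal(-40/67, 56/67)

-40/67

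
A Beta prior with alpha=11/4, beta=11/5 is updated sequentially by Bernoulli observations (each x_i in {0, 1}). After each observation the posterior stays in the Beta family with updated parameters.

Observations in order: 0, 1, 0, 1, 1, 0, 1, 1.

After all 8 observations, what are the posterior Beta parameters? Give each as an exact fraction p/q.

obs 1: x=0 → posterior Beta(11/4, 16/5)
obs 2: x=1 → posterior Beta(15/4, 16/5)
obs 3: x=0 → posterior Beta(15/4, 21/5)
obs 4: x=1 → posterior Beta(19/4, 21/5)
obs 5: x=1 → posterior Beta(23/4, 21/5)
obs 6: x=0 → posterior Beta(23/4, 26/5)
obs 7: x=1 → posterior Beta(27/4, 26/5)
obs 8: x=1 → posterior Beta(31/4, 26/5)

alpha=31/4, beta=26/5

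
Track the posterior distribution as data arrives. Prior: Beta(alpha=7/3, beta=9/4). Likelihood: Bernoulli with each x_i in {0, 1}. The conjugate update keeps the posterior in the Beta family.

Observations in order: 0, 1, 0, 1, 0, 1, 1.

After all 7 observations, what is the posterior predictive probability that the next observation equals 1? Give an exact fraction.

76/139

obs 1: x=0 → posterior Beta(7/3, 13/4)
obs 2: x=1 → posterior Beta(10/3, 13/4)
obs 3: x=0 → posterior Beta(10/3, 17/4)
obs 4: x=1 → posterior Beta(13/3, 17/4)
obs 5: x=0 → posterior Beta(13/3, 21/4)
obs 6: x=1 → posterior Beta(16/3, 21/4)
obs 7: x=1 → posterior Beta(19/3, 21/4)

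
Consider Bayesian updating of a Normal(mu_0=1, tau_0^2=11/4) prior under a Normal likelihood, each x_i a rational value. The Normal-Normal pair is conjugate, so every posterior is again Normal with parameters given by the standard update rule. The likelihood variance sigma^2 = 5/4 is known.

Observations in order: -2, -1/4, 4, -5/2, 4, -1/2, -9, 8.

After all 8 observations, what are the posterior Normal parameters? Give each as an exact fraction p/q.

obs 1: x=-2 → posterior Normal(-17/16, 55/64)
obs 2: x=-1/4 → posterior Normal(-79/108, 55/108)
obs 3: x=4 → posterior Normal(97/152, 55/152)
obs 4: x=-5/2 → posterior Normal(-13/196, 55/196)
obs 5: x=4 → posterior Normal(163/240, 11/48)
obs 6: x=-1/2 → posterior Normal(141/284, 55/284)
obs 7: x=-9 → posterior Normal(-255/328, 55/328)
obs 8: x=8 → posterior Normal(97/372, 55/372)

mu_0=97/372, tau_0^2=55/372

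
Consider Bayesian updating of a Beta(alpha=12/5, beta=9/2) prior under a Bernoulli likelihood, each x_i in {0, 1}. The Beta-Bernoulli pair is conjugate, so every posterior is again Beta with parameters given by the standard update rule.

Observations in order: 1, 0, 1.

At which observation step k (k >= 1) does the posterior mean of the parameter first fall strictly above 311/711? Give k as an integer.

obs 1: x=1 → posterior Beta(17/5, 9/2)
obs 2: x=0 → posterior Beta(17/5, 11/2)
obs 3: x=1 → posterior Beta(22/5, 11/2)

k = 3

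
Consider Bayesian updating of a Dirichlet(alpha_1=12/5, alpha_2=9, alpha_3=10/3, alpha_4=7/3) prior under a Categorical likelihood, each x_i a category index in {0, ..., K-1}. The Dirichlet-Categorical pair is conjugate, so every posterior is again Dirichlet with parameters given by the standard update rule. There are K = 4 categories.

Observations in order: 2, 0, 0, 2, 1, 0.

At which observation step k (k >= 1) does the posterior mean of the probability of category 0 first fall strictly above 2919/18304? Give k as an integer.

obs 1: x=2 → posterior Dirichlet(12/5, 9, 13/3, 7/3)
obs 2: x=0 → posterior Dirichlet(17/5, 9, 13/3, 7/3)
obs 3: x=0 → posterior Dirichlet(22/5, 9, 13/3, 7/3)
obs 4: x=2 → posterior Dirichlet(22/5, 9, 16/3, 7/3)
obs 5: x=1 → posterior Dirichlet(22/5, 10, 16/3, 7/3)
obs 6: x=0 → posterior Dirichlet(27/5, 10, 16/3, 7/3)

k = 2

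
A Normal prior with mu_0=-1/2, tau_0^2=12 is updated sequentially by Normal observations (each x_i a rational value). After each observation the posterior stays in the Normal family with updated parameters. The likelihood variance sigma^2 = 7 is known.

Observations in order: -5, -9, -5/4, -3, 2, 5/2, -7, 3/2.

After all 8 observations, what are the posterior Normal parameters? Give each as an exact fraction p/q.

obs 1: x=-5 → posterior Normal(-127/38, 84/19)
obs 2: x=-9 → posterior Normal(-343/62, 84/31)
obs 3: x=-5/4 → posterior Normal(-373/86, 84/43)
obs 4: x=-3 → posterior Normal(-89/22, 84/55)
obs 5: x=2 → posterior Normal(-397/134, 84/67)
obs 6: x=5/2 → posterior Normal(-337/158, 84/79)
obs 7: x=-7 → posterior Normal(-505/182, 12/13)
obs 8: x=3/2 → posterior Normal(-469/206, 84/103)

mu_0=-469/206, tau_0^2=84/103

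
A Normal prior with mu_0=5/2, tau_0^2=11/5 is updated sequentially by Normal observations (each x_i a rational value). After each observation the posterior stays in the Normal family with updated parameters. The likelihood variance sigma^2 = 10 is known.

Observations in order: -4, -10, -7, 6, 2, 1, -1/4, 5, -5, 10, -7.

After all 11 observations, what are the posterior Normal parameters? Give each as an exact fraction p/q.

obs 1: x=-4 → posterior Normal(81/61, 110/61)
obs 2: x=-10 → posterior Normal(-29/72, 55/36)
obs 3: x=-7 → posterior Normal(-106/83, 110/83)
obs 4: x=6 → posterior Normal(-20/47, 55/47)
obs 5: x=2 → posterior Normal(-6/35, 22/21)
obs 6: x=1 → posterior Normal(-7/116, 55/58)
obs 7: x=-1/4 → posterior Normal(-39/508, 110/127)
obs 8: x=5 → posterior Normal(181/552, 55/69)
obs 9: x=-5 → posterior Normal(-39/596, 110/149)
obs 10: x=10 → posterior Normal(401/640, 11/16)
obs 11: x=-7 → posterior Normal(31/228, 110/171)

mu_0=31/228, tau_0^2=110/171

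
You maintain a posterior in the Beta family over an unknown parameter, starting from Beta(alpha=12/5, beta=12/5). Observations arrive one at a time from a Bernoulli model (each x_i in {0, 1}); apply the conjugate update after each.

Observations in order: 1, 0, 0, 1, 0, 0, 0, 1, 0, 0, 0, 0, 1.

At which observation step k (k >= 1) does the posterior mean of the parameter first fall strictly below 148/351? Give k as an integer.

obs 1: x=1 → posterior Beta(17/5, 12/5)
obs 2: x=0 → posterior Beta(17/5, 17/5)
obs 3: x=0 → posterior Beta(17/5, 22/5)
obs 4: x=1 → posterior Beta(22/5, 22/5)
obs 5: x=0 → posterior Beta(22/5, 27/5)
obs 6: x=0 → posterior Beta(22/5, 32/5)
obs 7: x=0 → posterior Beta(22/5, 37/5)
obs 8: x=1 → posterior Beta(27/5, 37/5)
obs 9: x=0 → posterior Beta(27/5, 42/5)
obs 10: x=0 → posterior Beta(27/5, 47/5)
obs 11: x=0 → posterior Beta(27/5, 52/5)
obs 12: x=0 → posterior Beta(27/5, 57/5)
obs 13: x=1 → posterior Beta(32/5, 57/5)

k = 6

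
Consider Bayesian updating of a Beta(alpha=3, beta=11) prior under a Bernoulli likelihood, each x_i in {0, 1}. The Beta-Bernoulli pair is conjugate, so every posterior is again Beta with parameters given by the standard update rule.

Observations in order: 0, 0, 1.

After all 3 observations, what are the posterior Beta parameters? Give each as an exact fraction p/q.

alpha=4, beta=13

obs 1: x=0 → posterior Beta(3, 12)
obs 2: x=0 → posterior Beta(3, 13)
obs 3: x=1 → posterior Beta(4, 13)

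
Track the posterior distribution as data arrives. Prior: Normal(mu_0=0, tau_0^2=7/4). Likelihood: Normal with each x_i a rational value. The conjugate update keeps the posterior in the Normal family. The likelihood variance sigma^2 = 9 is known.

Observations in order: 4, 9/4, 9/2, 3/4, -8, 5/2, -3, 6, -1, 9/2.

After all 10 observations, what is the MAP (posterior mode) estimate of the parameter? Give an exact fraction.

175/212

obs 1: x=4 → posterior Normal(28/43, 63/43)
obs 2: x=9/4 → posterior Normal(7/8, 63/50)
obs 3: x=9/2 → posterior Normal(301/228, 21/19)
obs 4: x=3/4 → posterior Normal(161/128, 63/64)
obs 5: x=-8 → posterior Normal(49/142, 63/71)
obs 6: x=5/2 → posterior Normal(7/13, 21/26)
obs 7: x=-3 → posterior Normal(21/85, 63/85)
obs 8: x=6 → posterior Normal(63/92, 63/92)
obs 9: x=-1 → posterior Normal(56/99, 7/11)
obs 10: x=9/2 → posterior Normal(175/212, 63/106)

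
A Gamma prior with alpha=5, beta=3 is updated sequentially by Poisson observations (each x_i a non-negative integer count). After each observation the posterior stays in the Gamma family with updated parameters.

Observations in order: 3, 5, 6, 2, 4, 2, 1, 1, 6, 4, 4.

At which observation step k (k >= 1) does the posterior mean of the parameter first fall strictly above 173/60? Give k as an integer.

obs 1: x=3 → posterior Gamma(8, 4)
obs 2: x=5 → posterior Gamma(13, 5)
obs 3: x=6 → posterior Gamma(19, 6)
obs 4: x=2 → posterior Gamma(21, 7)
obs 5: x=4 → posterior Gamma(25, 8)
obs 6: x=2 → posterior Gamma(27, 9)
obs 7: x=1 → posterior Gamma(28, 10)
obs 8: x=1 → posterior Gamma(29, 11)
obs 9: x=6 → posterior Gamma(35, 12)
obs 10: x=4 → posterior Gamma(39, 13)
obs 11: x=4 → posterior Gamma(43, 14)

k = 3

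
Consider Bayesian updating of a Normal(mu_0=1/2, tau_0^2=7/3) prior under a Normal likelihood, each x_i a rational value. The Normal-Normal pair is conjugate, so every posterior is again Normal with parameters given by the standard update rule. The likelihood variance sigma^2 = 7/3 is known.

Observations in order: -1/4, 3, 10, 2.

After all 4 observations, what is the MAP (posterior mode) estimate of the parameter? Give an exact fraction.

61/20

obs 1: x=-1/4 → posterior Normal(1/8, 7/6)
obs 2: x=3 → posterior Normal(13/12, 7/9)
obs 3: x=10 → posterior Normal(53/16, 7/12)
obs 4: x=2 → posterior Normal(61/20, 7/15)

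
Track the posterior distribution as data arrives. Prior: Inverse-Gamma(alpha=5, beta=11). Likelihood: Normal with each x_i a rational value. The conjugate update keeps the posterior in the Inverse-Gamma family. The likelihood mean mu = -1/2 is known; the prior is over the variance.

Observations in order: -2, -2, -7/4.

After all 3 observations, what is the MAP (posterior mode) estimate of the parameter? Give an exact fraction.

obs 1: x=-2 → posterior Inverse-Gamma(11/2, 97/8)
obs 2: x=-2 → posterior Inverse-Gamma(6, 53/4)
obs 3: x=-7/4 → posterior Inverse-Gamma(13/2, 449/32)

449/240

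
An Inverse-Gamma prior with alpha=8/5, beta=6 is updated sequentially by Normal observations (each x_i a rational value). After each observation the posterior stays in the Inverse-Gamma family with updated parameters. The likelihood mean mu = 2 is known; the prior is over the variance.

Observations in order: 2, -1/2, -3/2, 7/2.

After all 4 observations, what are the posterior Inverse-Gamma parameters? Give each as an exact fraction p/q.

alpha=18/5, beta=131/8

obs 1: x=2 → posterior Inverse-Gamma(21/10, 6)
obs 2: x=-1/2 → posterior Inverse-Gamma(13/5, 73/8)
obs 3: x=-3/2 → posterior Inverse-Gamma(31/10, 61/4)
obs 4: x=7/2 → posterior Inverse-Gamma(18/5, 131/8)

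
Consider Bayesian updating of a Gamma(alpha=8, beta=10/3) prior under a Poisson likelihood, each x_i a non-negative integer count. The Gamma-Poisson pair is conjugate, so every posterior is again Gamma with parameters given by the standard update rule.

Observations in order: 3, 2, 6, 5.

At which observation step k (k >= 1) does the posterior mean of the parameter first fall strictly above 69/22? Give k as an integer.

obs 1: x=3 → posterior Gamma(11, 13/3)
obs 2: x=2 → posterior Gamma(13, 16/3)
obs 3: x=6 → posterior Gamma(19, 19/3)
obs 4: x=5 → posterior Gamma(24, 22/3)

k = 4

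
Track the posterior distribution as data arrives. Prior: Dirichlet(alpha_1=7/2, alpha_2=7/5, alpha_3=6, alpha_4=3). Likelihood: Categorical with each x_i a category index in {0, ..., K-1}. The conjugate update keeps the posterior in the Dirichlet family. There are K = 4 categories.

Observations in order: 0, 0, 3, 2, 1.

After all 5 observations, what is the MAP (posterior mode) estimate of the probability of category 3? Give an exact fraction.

obs 1: x=0 → posterior Dirichlet(9/2, 7/5, 6, 3)
obs 2: x=0 → posterior Dirichlet(11/2, 7/5, 6, 3)
obs 3: x=3 → posterior Dirichlet(11/2, 7/5, 6, 4)
obs 4: x=2 → posterior Dirichlet(11/2, 7/5, 7, 4)
obs 5: x=1 → posterior Dirichlet(11/2, 12/5, 7, 4)

30/149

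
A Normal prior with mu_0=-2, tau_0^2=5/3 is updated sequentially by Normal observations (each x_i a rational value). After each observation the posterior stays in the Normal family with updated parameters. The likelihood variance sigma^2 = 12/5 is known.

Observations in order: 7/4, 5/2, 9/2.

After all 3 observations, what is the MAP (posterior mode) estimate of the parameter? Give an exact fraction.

obs 1: x=7/4 → posterior Normal(-113/244, 60/61)
obs 2: x=5/2 → posterior Normal(137/344, 30/43)
obs 3: x=9/2 → posterior Normal(587/444, 20/37)

587/444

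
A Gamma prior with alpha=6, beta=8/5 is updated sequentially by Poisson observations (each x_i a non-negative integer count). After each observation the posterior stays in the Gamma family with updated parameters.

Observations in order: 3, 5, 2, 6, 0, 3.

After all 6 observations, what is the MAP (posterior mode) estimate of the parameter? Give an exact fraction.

obs 1: x=3 → posterior Gamma(9, 13/5)
obs 2: x=5 → posterior Gamma(14, 18/5)
obs 3: x=2 → posterior Gamma(16, 23/5)
obs 4: x=6 → posterior Gamma(22, 28/5)
obs 5: x=0 → posterior Gamma(22, 33/5)
obs 6: x=3 → posterior Gamma(25, 38/5)

60/19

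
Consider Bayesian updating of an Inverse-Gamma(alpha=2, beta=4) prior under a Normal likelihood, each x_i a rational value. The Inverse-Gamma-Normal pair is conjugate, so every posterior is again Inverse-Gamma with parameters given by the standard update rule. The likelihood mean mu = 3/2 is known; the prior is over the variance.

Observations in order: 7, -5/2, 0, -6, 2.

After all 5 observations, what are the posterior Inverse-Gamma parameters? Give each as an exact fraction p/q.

alpha=9/2, beta=113/2

obs 1: x=7 → posterior Inverse-Gamma(5/2, 153/8)
obs 2: x=-5/2 → posterior Inverse-Gamma(3, 217/8)
obs 3: x=0 → posterior Inverse-Gamma(7/2, 113/4)
obs 4: x=-6 → posterior Inverse-Gamma(4, 451/8)
obs 5: x=2 → posterior Inverse-Gamma(9/2, 113/2)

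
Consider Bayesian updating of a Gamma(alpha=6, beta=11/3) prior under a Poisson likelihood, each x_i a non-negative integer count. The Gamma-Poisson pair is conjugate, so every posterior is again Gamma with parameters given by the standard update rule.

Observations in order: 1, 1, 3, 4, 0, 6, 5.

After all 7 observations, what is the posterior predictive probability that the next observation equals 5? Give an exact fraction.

obs 1: x=1 → posterior Gamma(7, 14/3)
obs 2: x=1 → posterior Gamma(8, 17/3)
obs 3: x=3 → posterior Gamma(11, 20/3)
obs 4: x=4 → posterior Gamma(15, 23/3)
obs 5: x=0 → posterior Gamma(15, 26/3)
obs 6: x=6 → posterior Gamma(21, 29/3)
obs 7: x=5 → posterior Gamma(26, 32/3)

6733499309854724212490133610869251005854253056/104956982148309508747715731151401996612548828125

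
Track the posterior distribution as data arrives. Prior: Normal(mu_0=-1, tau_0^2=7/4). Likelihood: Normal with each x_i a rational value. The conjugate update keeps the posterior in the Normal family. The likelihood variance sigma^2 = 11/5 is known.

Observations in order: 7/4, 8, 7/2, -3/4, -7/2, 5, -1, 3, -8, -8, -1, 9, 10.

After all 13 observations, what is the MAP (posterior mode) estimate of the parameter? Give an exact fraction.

586/499

obs 1: x=7/4 → posterior Normal(69/316, 77/79)
obs 2: x=8 → posterior Normal(1189/456, 77/114)
obs 3: x=7/2 → posterior Normal(1679/596, 77/149)
obs 4: x=-3/4 → posterior Normal(787/368, 77/184)
obs 5: x=-7/2 → posterior Normal(271/219, 77/219)
obs 6: x=5 → posterior Normal(223/127, 77/254)
obs 7: x=-1 → posterior Normal(411/289, 77/289)
obs 8: x=3 → posterior Normal(43/27, 77/324)
obs 9: x=-8 → posterior Normal(236/359, 77/359)
obs 10: x=-8 → posterior Normal(-22/197, 77/394)
obs 11: x=-1 → posterior Normal(-79/429, 7/39)
obs 12: x=9 → posterior Normal(59/116, 77/464)
obs 13: x=10 → posterior Normal(586/499, 77/499)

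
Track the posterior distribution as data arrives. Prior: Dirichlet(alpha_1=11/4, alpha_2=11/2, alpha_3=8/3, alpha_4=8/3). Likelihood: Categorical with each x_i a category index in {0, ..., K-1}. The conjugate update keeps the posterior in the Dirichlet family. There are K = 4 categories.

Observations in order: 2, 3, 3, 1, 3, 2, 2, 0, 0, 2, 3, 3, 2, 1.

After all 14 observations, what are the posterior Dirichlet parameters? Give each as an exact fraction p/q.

obs 1: x=2 → posterior Dirichlet(11/4, 11/2, 11/3, 8/3)
obs 2: x=3 → posterior Dirichlet(11/4, 11/2, 11/3, 11/3)
obs 3: x=3 → posterior Dirichlet(11/4, 11/2, 11/3, 14/3)
obs 4: x=1 → posterior Dirichlet(11/4, 13/2, 11/3, 14/3)
obs 5: x=3 → posterior Dirichlet(11/4, 13/2, 11/3, 17/3)
obs 6: x=2 → posterior Dirichlet(11/4, 13/2, 14/3, 17/3)
obs 7: x=2 → posterior Dirichlet(11/4, 13/2, 17/3, 17/3)
obs 8: x=0 → posterior Dirichlet(15/4, 13/2, 17/3, 17/3)
obs 9: x=0 → posterior Dirichlet(19/4, 13/2, 17/3, 17/3)
obs 10: x=2 → posterior Dirichlet(19/4, 13/2, 20/3, 17/3)
obs 11: x=3 → posterior Dirichlet(19/4, 13/2, 20/3, 20/3)
obs 12: x=3 → posterior Dirichlet(19/4, 13/2, 20/3, 23/3)
obs 13: x=2 → posterior Dirichlet(19/4, 13/2, 23/3, 23/3)
obs 14: x=1 → posterior Dirichlet(19/4, 15/2, 23/3, 23/3)

alpha_1=19/4, alpha_2=15/2, alpha_3=23/3, alpha_4=23/3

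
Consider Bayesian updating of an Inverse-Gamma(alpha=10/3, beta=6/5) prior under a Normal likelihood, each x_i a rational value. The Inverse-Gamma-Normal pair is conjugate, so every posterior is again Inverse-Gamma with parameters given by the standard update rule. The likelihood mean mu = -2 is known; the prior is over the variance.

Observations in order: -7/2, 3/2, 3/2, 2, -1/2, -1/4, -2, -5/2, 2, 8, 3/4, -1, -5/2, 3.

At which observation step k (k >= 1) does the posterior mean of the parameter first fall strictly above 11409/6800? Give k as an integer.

obs 1: x=-7/2 → posterior Inverse-Gamma(23/6, 93/40)
obs 2: x=3/2 → posterior Inverse-Gamma(13/3, 169/20)
obs 3: x=3/2 → posterior Inverse-Gamma(29/6, 583/40)
obs 4: x=2 → posterior Inverse-Gamma(16/3, 903/40)
obs 5: x=-1/2 → posterior Inverse-Gamma(35/6, 237/10)
obs 6: x=-1/4 → posterior Inverse-Gamma(19/3, 4037/160)
obs 7: x=-2 → posterior Inverse-Gamma(41/6, 4037/160)
obs 8: x=-5/2 → posterior Inverse-Gamma(22/3, 4057/160)
obs 9: x=2 → posterior Inverse-Gamma(47/6, 5337/160)
obs 10: x=8 → posterior Inverse-Gamma(25/3, 13337/160)
obs 11: x=3/4 → posterior Inverse-Gamma(53/6, 6971/80)
obs 12: x=-1 → posterior Inverse-Gamma(28/3, 7011/80)
obs 13: x=-5/2 → posterior Inverse-Gamma(59/6, 7021/80)
obs 14: x=3 → posterior Inverse-Gamma(31/3, 8021/80)

k = 2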